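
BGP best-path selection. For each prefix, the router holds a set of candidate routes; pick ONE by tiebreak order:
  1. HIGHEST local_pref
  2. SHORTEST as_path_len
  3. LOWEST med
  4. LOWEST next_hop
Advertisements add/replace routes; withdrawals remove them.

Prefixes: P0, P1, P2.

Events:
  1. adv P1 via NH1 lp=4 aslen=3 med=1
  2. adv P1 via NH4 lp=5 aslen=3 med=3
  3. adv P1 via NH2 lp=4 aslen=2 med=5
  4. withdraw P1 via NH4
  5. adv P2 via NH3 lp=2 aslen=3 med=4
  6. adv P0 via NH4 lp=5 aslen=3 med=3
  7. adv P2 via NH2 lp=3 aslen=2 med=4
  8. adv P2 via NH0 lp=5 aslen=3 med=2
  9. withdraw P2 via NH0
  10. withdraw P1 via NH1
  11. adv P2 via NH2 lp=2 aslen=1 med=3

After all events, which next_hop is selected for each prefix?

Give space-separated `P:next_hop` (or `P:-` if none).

Op 1: best P0=- P1=NH1 P2=-
Op 2: best P0=- P1=NH4 P2=-
Op 3: best P0=- P1=NH4 P2=-
Op 4: best P0=- P1=NH2 P2=-
Op 5: best P0=- P1=NH2 P2=NH3
Op 6: best P0=NH4 P1=NH2 P2=NH3
Op 7: best P0=NH4 P1=NH2 P2=NH2
Op 8: best P0=NH4 P1=NH2 P2=NH0
Op 9: best P0=NH4 P1=NH2 P2=NH2
Op 10: best P0=NH4 P1=NH2 P2=NH2
Op 11: best P0=NH4 P1=NH2 P2=NH2

Answer: P0:NH4 P1:NH2 P2:NH2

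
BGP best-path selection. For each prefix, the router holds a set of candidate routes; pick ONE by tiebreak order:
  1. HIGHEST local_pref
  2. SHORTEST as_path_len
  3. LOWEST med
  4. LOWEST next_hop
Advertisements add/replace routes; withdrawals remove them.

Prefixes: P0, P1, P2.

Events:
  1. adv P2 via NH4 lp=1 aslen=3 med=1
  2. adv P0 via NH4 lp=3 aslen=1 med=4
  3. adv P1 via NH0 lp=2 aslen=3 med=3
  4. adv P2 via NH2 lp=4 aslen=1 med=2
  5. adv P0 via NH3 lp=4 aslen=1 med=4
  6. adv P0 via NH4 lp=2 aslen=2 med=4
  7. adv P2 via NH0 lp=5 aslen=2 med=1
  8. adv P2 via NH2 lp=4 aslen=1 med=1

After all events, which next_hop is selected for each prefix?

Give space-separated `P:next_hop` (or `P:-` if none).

Op 1: best P0=- P1=- P2=NH4
Op 2: best P0=NH4 P1=- P2=NH4
Op 3: best P0=NH4 P1=NH0 P2=NH4
Op 4: best P0=NH4 P1=NH0 P2=NH2
Op 5: best P0=NH3 P1=NH0 P2=NH2
Op 6: best P0=NH3 P1=NH0 P2=NH2
Op 7: best P0=NH3 P1=NH0 P2=NH0
Op 8: best P0=NH3 P1=NH0 P2=NH0

Answer: P0:NH3 P1:NH0 P2:NH0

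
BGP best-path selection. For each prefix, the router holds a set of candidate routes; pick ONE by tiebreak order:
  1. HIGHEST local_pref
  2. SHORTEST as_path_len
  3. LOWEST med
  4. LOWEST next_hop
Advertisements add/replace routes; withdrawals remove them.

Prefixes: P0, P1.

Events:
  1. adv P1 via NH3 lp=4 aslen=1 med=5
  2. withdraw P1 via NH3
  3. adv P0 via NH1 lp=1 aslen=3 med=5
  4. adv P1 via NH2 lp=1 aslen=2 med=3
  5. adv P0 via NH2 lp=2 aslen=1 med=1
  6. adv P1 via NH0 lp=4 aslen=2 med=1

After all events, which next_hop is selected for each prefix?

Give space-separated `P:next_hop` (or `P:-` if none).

Op 1: best P0=- P1=NH3
Op 2: best P0=- P1=-
Op 3: best P0=NH1 P1=-
Op 4: best P0=NH1 P1=NH2
Op 5: best P0=NH2 P1=NH2
Op 6: best P0=NH2 P1=NH0

Answer: P0:NH2 P1:NH0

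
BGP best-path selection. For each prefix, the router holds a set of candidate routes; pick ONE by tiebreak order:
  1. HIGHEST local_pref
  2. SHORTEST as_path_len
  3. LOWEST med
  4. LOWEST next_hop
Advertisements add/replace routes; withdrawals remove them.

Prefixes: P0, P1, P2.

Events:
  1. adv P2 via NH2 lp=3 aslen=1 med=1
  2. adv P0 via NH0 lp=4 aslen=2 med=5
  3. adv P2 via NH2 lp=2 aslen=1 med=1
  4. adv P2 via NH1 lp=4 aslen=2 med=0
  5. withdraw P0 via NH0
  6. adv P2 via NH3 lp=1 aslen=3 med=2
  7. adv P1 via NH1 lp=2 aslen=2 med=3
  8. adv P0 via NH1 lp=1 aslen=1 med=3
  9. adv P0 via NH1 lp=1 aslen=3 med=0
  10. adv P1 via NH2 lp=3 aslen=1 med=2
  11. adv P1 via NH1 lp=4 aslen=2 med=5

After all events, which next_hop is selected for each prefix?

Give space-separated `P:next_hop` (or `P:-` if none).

Op 1: best P0=- P1=- P2=NH2
Op 2: best P0=NH0 P1=- P2=NH2
Op 3: best P0=NH0 P1=- P2=NH2
Op 4: best P0=NH0 P1=- P2=NH1
Op 5: best P0=- P1=- P2=NH1
Op 6: best P0=- P1=- P2=NH1
Op 7: best P0=- P1=NH1 P2=NH1
Op 8: best P0=NH1 P1=NH1 P2=NH1
Op 9: best P0=NH1 P1=NH1 P2=NH1
Op 10: best P0=NH1 P1=NH2 P2=NH1
Op 11: best P0=NH1 P1=NH1 P2=NH1

Answer: P0:NH1 P1:NH1 P2:NH1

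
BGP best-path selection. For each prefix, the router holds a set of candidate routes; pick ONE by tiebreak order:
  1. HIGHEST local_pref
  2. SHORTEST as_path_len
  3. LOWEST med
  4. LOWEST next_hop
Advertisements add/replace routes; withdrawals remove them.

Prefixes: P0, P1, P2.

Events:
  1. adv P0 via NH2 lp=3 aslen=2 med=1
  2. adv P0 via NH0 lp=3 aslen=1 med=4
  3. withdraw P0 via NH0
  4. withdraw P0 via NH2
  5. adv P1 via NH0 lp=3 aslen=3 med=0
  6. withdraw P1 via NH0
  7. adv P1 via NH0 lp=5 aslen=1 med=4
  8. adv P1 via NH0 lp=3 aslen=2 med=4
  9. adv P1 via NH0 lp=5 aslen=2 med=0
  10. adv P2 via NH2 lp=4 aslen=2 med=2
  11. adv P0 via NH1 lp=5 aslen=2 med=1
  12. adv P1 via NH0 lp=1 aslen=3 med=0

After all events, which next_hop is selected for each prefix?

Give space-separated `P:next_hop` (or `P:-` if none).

Op 1: best P0=NH2 P1=- P2=-
Op 2: best P0=NH0 P1=- P2=-
Op 3: best P0=NH2 P1=- P2=-
Op 4: best P0=- P1=- P2=-
Op 5: best P0=- P1=NH0 P2=-
Op 6: best P0=- P1=- P2=-
Op 7: best P0=- P1=NH0 P2=-
Op 8: best P0=- P1=NH0 P2=-
Op 9: best P0=- P1=NH0 P2=-
Op 10: best P0=- P1=NH0 P2=NH2
Op 11: best P0=NH1 P1=NH0 P2=NH2
Op 12: best P0=NH1 P1=NH0 P2=NH2

Answer: P0:NH1 P1:NH0 P2:NH2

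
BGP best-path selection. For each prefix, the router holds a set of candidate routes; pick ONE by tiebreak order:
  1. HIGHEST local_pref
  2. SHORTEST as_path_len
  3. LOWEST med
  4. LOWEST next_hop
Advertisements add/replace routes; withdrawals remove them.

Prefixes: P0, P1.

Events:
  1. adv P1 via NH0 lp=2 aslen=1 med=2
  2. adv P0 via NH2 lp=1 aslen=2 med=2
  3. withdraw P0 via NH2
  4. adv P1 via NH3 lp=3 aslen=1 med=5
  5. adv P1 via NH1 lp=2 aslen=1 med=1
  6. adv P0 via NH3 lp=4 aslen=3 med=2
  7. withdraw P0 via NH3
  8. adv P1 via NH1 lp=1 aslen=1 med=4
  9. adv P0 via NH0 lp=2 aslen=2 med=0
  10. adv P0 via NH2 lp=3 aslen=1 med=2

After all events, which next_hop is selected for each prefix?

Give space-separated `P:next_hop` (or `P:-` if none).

Op 1: best P0=- P1=NH0
Op 2: best P0=NH2 P1=NH0
Op 3: best P0=- P1=NH0
Op 4: best P0=- P1=NH3
Op 5: best P0=- P1=NH3
Op 6: best P0=NH3 P1=NH3
Op 7: best P0=- P1=NH3
Op 8: best P0=- P1=NH3
Op 9: best P0=NH0 P1=NH3
Op 10: best P0=NH2 P1=NH3

Answer: P0:NH2 P1:NH3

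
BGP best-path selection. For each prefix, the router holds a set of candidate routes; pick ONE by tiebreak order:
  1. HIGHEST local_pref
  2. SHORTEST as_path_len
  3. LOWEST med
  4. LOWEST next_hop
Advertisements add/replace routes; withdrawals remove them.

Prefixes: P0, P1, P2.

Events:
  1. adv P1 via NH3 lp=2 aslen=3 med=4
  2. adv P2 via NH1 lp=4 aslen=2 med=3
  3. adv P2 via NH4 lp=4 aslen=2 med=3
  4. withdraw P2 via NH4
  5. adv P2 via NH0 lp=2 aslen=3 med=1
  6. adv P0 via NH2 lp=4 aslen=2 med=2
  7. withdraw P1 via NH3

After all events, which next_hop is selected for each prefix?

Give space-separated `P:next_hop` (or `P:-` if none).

Answer: P0:NH2 P1:- P2:NH1

Derivation:
Op 1: best P0=- P1=NH3 P2=-
Op 2: best P0=- P1=NH3 P2=NH1
Op 3: best P0=- P1=NH3 P2=NH1
Op 4: best P0=- P1=NH3 P2=NH1
Op 5: best P0=- P1=NH3 P2=NH1
Op 6: best P0=NH2 P1=NH3 P2=NH1
Op 7: best P0=NH2 P1=- P2=NH1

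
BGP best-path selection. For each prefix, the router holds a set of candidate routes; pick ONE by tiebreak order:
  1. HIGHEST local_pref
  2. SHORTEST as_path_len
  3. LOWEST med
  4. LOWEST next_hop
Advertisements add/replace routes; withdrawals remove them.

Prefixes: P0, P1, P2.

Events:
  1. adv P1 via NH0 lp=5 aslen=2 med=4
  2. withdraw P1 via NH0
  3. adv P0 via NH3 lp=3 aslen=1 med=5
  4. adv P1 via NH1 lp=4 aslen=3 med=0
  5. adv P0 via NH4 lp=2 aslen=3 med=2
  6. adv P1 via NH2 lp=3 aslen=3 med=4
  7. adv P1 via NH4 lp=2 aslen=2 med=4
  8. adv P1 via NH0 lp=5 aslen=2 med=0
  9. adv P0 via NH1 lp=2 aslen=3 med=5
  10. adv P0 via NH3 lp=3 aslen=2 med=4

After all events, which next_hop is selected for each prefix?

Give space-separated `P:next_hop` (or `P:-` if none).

Op 1: best P0=- P1=NH0 P2=-
Op 2: best P0=- P1=- P2=-
Op 3: best P0=NH3 P1=- P2=-
Op 4: best P0=NH3 P1=NH1 P2=-
Op 5: best P0=NH3 P1=NH1 P2=-
Op 6: best P0=NH3 P1=NH1 P2=-
Op 7: best P0=NH3 P1=NH1 P2=-
Op 8: best P0=NH3 P1=NH0 P2=-
Op 9: best P0=NH3 P1=NH0 P2=-
Op 10: best P0=NH3 P1=NH0 P2=-

Answer: P0:NH3 P1:NH0 P2:-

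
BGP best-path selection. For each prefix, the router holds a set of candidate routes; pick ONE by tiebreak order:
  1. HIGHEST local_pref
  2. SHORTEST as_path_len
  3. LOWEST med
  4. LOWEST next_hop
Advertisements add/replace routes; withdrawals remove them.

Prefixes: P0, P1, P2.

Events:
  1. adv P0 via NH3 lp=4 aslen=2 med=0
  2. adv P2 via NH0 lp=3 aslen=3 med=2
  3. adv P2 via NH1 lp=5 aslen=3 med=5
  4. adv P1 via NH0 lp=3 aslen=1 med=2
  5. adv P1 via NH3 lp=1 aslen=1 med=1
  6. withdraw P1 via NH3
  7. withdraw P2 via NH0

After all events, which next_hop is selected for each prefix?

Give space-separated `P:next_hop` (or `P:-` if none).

Answer: P0:NH3 P1:NH0 P2:NH1

Derivation:
Op 1: best P0=NH3 P1=- P2=-
Op 2: best P0=NH3 P1=- P2=NH0
Op 3: best P0=NH3 P1=- P2=NH1
Op 4: best P0=NH3 P1=NH0 P2=NH1
Op 5: best P0=NH3 P1=NH0 P2=NH1
Op 6: best P0=NH3 P1=NH0 P2=NH1
Op 7: best P0=NH3 P1=NH0 P2=NH1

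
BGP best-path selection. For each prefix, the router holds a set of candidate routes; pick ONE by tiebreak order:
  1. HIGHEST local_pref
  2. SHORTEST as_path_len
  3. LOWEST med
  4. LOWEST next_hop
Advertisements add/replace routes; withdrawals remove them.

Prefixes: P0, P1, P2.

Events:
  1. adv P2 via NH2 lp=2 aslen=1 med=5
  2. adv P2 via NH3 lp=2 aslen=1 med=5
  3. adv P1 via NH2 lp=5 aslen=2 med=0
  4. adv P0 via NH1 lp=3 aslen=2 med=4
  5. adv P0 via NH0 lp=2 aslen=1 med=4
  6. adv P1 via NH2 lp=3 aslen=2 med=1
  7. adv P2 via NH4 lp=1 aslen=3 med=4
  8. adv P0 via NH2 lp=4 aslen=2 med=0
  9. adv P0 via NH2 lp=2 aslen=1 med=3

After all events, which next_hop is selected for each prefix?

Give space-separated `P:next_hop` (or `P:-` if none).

Op 1: best P0=- P1=- P2=NH2
Op 2: best P0=- P1=- P2=NH2
Op 3: best P0=- P1=NH2 P2=NH2
Op 4: best P0=NH1 P1=NH2 P2=NH2
Op 5: best P0=NH1 P1=NH2 P2=NH2
Op 6: best P0=NH1 P1=NH2 P2=NH2
Op 7: best P0=NH1 P1=NH2 P2=NH2
Op 8: best P0=NH2 P1=NH2 P2=NH2
Op 9: best P0=NH1 P1=NH2 P2=NH2

Answer: P0:NH1 P1:NH2 P2:NH2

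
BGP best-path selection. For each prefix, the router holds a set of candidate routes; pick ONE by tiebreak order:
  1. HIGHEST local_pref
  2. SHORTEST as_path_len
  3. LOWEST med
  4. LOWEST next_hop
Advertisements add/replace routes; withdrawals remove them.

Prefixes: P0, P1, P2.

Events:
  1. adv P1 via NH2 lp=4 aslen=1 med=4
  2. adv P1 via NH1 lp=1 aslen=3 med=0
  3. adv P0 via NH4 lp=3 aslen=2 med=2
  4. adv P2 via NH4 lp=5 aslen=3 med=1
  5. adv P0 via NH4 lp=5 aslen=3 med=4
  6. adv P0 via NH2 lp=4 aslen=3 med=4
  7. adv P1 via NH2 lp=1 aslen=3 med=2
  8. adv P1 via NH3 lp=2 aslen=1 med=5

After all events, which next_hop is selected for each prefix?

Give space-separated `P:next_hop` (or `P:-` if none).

Answer: P0:NH4 P1:NH3 P2:NH4

Derivation:
Op 1: best P0=- P1=NH2 P2=-
Op 2: best P0=- P1=NH2 P2=-
Op 3: best P0=NH4 P1=NH2 P2=-
Op 4: best P0=NH4 P1=NH2 P2=NH4
Op 5: best P0=NH4 P1=NH2 P2=NH4
Op 6: best P0=NH4 P1=NH2 P2=NH4
Op 7: best P0=NH4 P1=NH1 P2=NH4
Op 8: best P0=NH4 P1=NH3 P2=NH4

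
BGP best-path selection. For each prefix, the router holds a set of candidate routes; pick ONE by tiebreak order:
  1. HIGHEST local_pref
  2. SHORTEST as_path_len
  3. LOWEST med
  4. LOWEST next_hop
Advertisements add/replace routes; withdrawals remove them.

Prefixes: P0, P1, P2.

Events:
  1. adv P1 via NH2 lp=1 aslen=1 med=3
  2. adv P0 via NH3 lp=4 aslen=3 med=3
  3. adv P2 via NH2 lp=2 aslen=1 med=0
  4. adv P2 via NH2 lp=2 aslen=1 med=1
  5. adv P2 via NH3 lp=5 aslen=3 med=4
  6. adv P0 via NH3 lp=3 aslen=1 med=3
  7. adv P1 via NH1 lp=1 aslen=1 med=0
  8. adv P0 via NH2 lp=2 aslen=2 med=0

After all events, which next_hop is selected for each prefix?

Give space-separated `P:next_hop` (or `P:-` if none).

Answer: P0:NH3 P1:NH1 P2:NH3

Derivation:
Op 1: best P0=- P1=NH2 P2=-
Op 2: best P0=NH3 P1=NH2 P2=-
Op 3: best P0=NH3 P1=NH2 P2=NH2
Op 4: best P0=NH3 P1=NH2 P2=NH2
Op 5: best P0=NH3 P1=NH2 P2=NH3
Op 6: best P0=NH3 P1=NH2 P2=NH3
Op 7: best P0=NH3 P1=NH1 P2=NH3
Op 8: best P0=NH3 P1=NH1 P2=NH3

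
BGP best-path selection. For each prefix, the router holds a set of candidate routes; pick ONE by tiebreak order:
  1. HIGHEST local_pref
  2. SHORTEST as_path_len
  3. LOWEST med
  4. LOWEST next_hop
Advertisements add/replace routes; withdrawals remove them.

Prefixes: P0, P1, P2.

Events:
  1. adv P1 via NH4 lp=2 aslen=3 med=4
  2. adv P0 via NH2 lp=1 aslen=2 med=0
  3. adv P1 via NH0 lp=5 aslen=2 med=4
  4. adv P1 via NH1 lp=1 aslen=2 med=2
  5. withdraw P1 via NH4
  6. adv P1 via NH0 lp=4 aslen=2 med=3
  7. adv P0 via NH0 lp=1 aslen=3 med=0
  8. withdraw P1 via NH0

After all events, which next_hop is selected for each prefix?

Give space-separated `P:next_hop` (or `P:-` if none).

Op 1: best P0=- P1=NH4 P2=-
Op 2: best P0=NH2 P1=NH4 P2=-
Op 3: best P0=NH2 P1=NH0 P2=-
Op 4: best P0=NH2 P1=NH0 P2=-
Op 5: best P0=NH2 P1=NH0 P2=-
Op 6: best P0=NH2 P1=NH0 P2=-
Op 7: best P0=NH2 P1=NH0 P2=-
Op 8: best P0=NH2 P1=NH1 P2=-

Answer: P0:NH2 P1:NH1 P2:-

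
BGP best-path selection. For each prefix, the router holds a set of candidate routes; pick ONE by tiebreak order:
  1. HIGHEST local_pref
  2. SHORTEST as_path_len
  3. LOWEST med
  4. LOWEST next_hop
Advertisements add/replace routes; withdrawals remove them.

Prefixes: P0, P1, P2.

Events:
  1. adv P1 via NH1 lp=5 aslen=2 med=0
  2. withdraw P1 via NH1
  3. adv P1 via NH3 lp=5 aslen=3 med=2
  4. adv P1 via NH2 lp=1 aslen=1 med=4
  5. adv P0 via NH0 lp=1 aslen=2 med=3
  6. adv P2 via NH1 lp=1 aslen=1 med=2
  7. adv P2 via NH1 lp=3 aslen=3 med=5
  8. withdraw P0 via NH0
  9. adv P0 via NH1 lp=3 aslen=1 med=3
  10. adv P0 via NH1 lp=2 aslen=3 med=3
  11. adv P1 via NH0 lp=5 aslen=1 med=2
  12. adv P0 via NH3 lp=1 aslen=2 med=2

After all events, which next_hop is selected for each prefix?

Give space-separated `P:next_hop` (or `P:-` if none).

Answer: P0:NH1 P1:NH0 P2:NH1

Derivation:
Op 1: best P0=- P1=NH1 P2=-
Op 2: best P0=- P1=- P2=-
Op 3: best P0=- P1=NH3 P2=-
Op 4: best P0=- P1=NH3 P2=-
Op 5: best P0=NH0 P1=NH3 P2=-
Op 6: best P0=NH0 P1=NH3 P2=NH1
Op 7: best P0=NH0 P1=NH3 P2=NH1
Op 8: best P0=- P1=NH3 P2=NH1
Op 9: best P0=NH1 P1=NH3 P2=NH1
Op 10: best P0=NH1 P1=NH3 P2=NH1
Op 11: best P0=NH1 P1=NH0 P2=NH1
Op 12: best P0=NH1 P1=NH0 P2=NH1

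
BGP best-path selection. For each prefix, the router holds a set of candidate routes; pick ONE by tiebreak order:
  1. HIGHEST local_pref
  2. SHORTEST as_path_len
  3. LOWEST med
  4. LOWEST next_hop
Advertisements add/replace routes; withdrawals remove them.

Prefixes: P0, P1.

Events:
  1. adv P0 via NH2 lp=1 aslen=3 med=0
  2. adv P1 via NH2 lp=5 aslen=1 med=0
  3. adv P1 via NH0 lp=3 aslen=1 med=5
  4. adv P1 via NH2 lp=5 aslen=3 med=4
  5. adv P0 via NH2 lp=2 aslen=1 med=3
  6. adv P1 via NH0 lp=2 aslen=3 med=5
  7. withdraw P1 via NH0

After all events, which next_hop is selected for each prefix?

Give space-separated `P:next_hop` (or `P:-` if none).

Answer: P0:NH2 P1:NH2

Derivation:
Op 1: best P0=NH2 P1=-
Op 2: best P0=NH2 P1=NH2
Op 3: best P0=NH2 P1=NH2
Op 4: best P0=NH2 P1=NH2
Op 5: best P0=NH2 P1=NH2
Op 6: best P0=NH2 P1=NH2
Op 7: best P0=NH2 P1=NH2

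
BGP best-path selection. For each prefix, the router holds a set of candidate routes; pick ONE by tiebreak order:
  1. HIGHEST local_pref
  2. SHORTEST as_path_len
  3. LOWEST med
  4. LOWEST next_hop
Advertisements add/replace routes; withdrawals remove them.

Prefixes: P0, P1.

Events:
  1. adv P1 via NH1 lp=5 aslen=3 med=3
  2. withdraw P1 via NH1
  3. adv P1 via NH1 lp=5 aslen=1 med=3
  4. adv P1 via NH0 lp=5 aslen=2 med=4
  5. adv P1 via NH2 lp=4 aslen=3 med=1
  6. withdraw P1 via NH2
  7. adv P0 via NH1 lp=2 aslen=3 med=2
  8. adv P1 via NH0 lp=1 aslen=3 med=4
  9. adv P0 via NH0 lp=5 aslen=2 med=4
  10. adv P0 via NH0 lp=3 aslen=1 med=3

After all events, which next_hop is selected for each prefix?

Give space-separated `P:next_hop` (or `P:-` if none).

Answer: P0:NH0 P1:NH1

Derivation:
Op 1: best P0=- P1=NH1
Op 2: best P0=- P1=-
Op 3: best P0=- P1=NH1
Op 4: best P0=- P1=NH1
Op 5: best P0=- P1=NH1
Op 6: best P0=- P1=NH1
Op 7: best P0=NH1 P1=NH1
Op 8: best P0=NH1 P1=NH1
Op 9: best P0=NH0 P1=NH1
Op 10: best P0=NH0 P1=NH1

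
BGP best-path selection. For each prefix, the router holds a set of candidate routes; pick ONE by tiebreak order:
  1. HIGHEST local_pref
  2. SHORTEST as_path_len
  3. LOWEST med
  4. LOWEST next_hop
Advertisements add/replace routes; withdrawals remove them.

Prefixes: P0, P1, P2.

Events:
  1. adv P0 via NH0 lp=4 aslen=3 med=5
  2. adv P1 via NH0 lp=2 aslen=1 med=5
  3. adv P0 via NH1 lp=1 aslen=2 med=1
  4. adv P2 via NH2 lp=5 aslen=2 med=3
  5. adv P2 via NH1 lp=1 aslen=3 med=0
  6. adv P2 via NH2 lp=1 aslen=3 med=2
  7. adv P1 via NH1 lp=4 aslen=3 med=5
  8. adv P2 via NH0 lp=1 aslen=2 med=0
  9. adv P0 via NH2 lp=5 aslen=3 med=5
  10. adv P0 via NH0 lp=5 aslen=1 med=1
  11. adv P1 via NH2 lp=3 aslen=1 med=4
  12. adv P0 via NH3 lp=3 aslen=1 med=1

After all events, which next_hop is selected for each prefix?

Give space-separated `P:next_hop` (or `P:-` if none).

Op 1: best P0=NH0 P1=- P2=-
Op 2: best P0=NH0 P1=NH0 P2=-
Op 3: best P0=NH0 P1=NH0 P2=-
Op 4: best P0=NH0 P1=NH0 P2=NH2
Op 5: best P0=NH0 P1=NH0 P2=NH2
Op 6: best P0=NH0 P1=NH0 P2=NH1
Op 7: best P0=NH0 P1=NH1 P2=NH1
Op 8: best P0=NH0 P1=NH1 P2=NH0
Op 9: best P0=NH2 P1=NH1 P2=NH0
Op 10: best P0=NH0 P1=NH1 P2=NH0
Op 11: best P0=NH0 P1=NH1 P2=NH0
Op 12: best P0=NH0 P1=NH1 P2=NH0

Answer: P0:NH0 P1:NH1 P2:NH0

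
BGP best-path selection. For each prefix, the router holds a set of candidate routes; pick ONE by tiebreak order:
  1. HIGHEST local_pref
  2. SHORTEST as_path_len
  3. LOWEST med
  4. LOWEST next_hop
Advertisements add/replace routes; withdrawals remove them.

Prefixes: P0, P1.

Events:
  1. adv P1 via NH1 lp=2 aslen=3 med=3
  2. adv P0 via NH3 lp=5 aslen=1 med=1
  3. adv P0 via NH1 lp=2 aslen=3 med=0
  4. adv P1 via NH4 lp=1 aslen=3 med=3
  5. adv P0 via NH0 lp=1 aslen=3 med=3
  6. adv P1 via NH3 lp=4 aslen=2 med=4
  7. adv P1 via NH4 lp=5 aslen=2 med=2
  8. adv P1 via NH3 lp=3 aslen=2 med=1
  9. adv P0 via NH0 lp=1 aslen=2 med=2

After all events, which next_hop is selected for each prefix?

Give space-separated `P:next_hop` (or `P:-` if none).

Op 1: best P0=- P1=NH1
Op 2: best P0=NH3 P1=NH1
Op 3: best P0=NH3 P1=NH1
Op 4: best P0=NH3 P1=NH1
Op 5: best P0=NH3 P1=NH1
Op 6: best P0=NH3 P1=NH3
Op 7: best P0=NH3 P1=NH4
Op 8: best P0=NH3 P1=NH4
Op 9: best P0=NH3 P1=NH4

Answer: P0:NH3 P1:NH4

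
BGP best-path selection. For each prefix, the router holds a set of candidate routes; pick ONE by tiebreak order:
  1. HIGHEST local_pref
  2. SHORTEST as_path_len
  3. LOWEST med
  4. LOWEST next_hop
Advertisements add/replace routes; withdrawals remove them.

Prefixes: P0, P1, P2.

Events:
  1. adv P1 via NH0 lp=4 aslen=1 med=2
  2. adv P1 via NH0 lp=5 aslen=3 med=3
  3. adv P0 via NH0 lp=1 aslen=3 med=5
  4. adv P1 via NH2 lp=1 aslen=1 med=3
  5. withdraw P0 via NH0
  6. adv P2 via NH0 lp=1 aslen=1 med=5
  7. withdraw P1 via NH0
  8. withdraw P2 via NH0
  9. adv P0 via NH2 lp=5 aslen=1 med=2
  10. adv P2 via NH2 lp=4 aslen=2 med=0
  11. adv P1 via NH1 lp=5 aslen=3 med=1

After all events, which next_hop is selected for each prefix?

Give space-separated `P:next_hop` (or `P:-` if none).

Op 1: best P0=- P1=NH0 P2=-
Op 2: best P0=- P1=NH0 P2=-
Op 3: best P0=NH0 P1=NH0 P2=-
Op 4: best P0=NH0 P1=NH0 P2=-
Op 5: best P0=- P1=NH0 P2=-
Op 6: best P0=- P1=NH0 P2=NH0
Op 7: best P0=- P1=NH2 P2=NH0
Op 8: best P0=- P1=NH2 P2=-
Op 9: best P0=NH2 P1=NH2 P2=-
Op 10: best P0=NH2 P1=NH2 P2=NH2
Op 11: best P0=NH2 P1=NH1 P2=NH2

Answer: P0:NH2 P1:NH1 P2:NH2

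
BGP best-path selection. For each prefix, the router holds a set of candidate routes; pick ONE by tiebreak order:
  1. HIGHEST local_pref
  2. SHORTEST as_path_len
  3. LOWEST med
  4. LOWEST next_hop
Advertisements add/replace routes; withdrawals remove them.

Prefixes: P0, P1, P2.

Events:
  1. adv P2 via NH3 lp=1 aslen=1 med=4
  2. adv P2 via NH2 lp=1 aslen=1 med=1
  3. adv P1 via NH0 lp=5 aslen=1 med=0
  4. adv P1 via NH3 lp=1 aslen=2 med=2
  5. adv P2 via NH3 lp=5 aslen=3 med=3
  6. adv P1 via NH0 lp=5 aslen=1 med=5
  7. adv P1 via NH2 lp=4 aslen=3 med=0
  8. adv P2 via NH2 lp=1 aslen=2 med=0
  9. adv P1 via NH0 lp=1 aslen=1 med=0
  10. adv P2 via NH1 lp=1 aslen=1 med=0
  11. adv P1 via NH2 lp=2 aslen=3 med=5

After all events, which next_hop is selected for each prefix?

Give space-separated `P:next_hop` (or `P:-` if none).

Op 1: best P0=- P1=- P2=NH3
Op 2: best P0=- P1=- P2=NH2
Op 3: best P0=- P1=NH0 P2=NH2
Op 4: best P0=- P1=NH0 P2=NH2
Op 5: best P0=- P1=NH0 P2=NH3
Op 6: best P0=- P1=NH0 P2=NH3
Op 7: best P0=- P1=NH0 P2=NH3
Op 8: best P0=- P1=NH0 P2=NH3
Op 9: best P0=- P1=NH2 P2=NH3
Op 10: best P0=- P1=NH2 P2=NH3
Op 11: best P0=- P1=NH2 P2=NH3

Answer: P0:- P1:NH2 P2:NH3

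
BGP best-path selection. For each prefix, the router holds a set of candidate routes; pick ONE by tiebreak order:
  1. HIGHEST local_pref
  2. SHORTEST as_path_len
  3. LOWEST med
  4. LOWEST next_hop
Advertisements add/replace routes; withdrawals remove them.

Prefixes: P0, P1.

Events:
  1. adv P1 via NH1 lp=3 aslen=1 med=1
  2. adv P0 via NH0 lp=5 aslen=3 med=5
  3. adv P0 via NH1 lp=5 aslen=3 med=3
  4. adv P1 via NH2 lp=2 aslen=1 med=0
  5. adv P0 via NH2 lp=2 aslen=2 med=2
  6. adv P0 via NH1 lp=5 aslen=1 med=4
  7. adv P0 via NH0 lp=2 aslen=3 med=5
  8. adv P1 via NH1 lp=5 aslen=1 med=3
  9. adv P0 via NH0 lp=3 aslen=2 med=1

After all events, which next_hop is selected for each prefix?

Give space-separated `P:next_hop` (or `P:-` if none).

Op 1: best P0=- P1=NH1
Op 2: best P0=NH0 P1=NH1
Op 3: best P0=NH1 P1=NH1
Op 4: best P0=NH1 P1=NH1
Op 5: best P0=NH1 P1=NH1
Op 6: best P0=NH1 P1=NH1
Op 7: best P0=NH1 P1=NH1
Op 8: best P0=NH1 P1=NH1
Op 9: best P0=NH1 P1=NH1

Answer: P0:NH1 P1:NH1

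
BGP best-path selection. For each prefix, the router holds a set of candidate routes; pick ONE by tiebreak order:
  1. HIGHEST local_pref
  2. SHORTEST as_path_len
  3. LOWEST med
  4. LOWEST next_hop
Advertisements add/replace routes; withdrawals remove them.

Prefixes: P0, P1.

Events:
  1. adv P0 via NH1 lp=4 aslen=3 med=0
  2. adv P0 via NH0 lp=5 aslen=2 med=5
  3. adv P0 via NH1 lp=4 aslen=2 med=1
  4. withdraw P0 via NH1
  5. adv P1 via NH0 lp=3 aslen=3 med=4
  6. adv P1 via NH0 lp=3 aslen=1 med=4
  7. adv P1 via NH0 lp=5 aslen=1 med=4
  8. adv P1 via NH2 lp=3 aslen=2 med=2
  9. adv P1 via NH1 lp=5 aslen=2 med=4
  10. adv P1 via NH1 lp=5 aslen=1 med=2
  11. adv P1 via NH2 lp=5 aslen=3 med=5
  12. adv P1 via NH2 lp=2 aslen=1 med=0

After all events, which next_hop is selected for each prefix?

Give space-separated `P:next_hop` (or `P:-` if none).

Answer: P0:NH0 P1:NH1

Derivation:
Op 1: best P0=NH1 P1=-
Op 2: best P0=NH0 P1=-
Op 3: best P0=NH0 P1=-
Op 4: best P0=NH0 P1=-
Op 5: best P0=NH0 P1=NH0
Op 6: best P0=NH0 P1=NH0
Op 7: best P0=NH0 P1=NH0
Op 8: best P0=NH0 P1=NH0
Op 9: best P0=NH0 P1=NH0
Op 10: best P0=NH0 P1=NH1
Op 11: best P0=NH0 P1=NH1
Op 12: best P0=NH0 P1=NH1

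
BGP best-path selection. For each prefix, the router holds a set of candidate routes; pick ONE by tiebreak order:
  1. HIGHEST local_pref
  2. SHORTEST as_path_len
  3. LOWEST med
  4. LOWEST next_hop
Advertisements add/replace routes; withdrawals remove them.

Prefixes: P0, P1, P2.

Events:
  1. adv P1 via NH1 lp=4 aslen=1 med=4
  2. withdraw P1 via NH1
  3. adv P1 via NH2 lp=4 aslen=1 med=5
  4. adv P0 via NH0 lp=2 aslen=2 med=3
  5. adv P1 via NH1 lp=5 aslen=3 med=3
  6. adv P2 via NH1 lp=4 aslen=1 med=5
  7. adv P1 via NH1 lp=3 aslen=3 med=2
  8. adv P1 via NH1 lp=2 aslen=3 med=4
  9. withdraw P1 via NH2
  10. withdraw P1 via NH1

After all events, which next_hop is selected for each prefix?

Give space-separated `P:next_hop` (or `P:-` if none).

Op 1: best P0=- P1=NH1 P2=-
Op 2: best P0=- P1=- P2=-
Op 3: best P0=- P1=NH2 P2=-
Op 4: best P0=NH0 P1=NH2 P2=-
Op 5: best P0=NH0 P1=NH1 P2=-
Op 6: best P0=NH0 P1=NH1 P2=NH1
Op 7: best P0=NH0 P1=NH2 P2=NH1
Op 8: best P0=NH0 P1=NH2 P2=NH1
Op 9: best P0=NH0 P1=NH1 P2=NH1
Op 10: best P0=NH0 P1=- P2=NH1

Answer: P0:NH0 P1:- P2:NH1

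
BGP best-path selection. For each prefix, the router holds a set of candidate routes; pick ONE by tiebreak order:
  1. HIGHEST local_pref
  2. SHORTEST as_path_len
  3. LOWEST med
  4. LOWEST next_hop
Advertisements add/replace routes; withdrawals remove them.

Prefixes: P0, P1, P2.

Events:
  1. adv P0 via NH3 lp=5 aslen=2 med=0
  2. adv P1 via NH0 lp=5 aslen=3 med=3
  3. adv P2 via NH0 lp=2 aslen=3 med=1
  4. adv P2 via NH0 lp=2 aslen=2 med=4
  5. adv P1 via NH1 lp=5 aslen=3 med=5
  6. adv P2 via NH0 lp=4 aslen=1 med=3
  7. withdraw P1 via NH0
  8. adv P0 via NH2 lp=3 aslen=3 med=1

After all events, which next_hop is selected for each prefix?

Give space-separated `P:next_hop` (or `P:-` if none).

Answer: P0:NH3 P1:NH1 P2:NH0

Derivation:
Op 1: best P0=NH3 P1=- P2=-
Op 2: best P0=NH3 P1=NH0 P2=-
Op 3: best P0=NH3 P1=NH0 P2=NH0
Op 4: best P0=NH3 P1=NH0 P2=NH0
Op 5: best P0=NH3 P1=NH0 P2=NH0
Op 6: best P0=NH3 P1=NH0 P2=NH0
Op 7: best P0=NH3 P1=NH1 P2=NH0
Op 8: best P0=NH3 P1=NH1 P2=NH0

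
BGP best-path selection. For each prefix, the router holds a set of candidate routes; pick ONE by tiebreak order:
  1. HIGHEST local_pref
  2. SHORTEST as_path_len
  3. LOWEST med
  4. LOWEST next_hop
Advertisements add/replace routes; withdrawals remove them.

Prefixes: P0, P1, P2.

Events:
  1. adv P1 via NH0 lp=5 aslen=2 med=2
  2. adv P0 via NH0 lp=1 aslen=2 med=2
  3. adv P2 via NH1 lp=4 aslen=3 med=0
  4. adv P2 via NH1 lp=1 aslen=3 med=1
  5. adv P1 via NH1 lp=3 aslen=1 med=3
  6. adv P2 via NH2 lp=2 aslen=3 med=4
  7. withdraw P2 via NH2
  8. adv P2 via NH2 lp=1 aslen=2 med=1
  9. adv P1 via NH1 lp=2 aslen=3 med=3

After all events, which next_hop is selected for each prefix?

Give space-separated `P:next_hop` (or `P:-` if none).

Answer: P0:NH0 P1:NH0 P2:NH2

Derivation:
Op 1: best P0=- P1=NH0 P2=-
Op 2: best P0=NH0 P1=NH0 P2=-
Op 3: best P0=NH0 P1=NH0 P2=NH1
Op 4: best P0=NH0 P1=NH0 P2=NH1
Op 5: best P0=NH0 P1=NH0 P2=NH1
Op 6: best P0=NH0 P1=NH0 P2=NH2
Op 7: best P0=NH0 P1=NH0 P2=NH1
Op 8: best P0=NH0 P1=NH0 P2=NH2
Op 9: best P0=NH0 P1=NH0 P2=NH2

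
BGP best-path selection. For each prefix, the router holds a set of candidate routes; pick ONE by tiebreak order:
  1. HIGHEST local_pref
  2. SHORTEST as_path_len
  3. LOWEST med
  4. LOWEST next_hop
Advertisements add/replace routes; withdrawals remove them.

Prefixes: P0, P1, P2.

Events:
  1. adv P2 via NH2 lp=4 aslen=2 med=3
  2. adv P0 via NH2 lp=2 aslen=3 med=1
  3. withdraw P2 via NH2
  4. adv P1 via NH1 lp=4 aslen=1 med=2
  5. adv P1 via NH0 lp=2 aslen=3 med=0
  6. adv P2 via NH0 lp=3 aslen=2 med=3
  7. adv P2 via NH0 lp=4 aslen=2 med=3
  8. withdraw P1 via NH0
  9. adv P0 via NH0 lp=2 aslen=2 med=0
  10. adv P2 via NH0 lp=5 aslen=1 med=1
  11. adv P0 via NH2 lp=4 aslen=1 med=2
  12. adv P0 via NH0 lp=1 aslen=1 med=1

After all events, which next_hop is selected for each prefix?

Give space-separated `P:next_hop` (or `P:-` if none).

Answer: P0:NH2 P1:NH1 P2:NH0

Derivation:
Op 1: best P0=- P1=- P2=NH2
Op 2: best P0=NH2 P1=- P2=NH2
Op 3: best P0=NH2 P1=- P2=-
Op 4: best P0=NH2 P1=NH1 P2=-
Op 5: best P0=NH2 P1=NH1 P2=-
Op 6: best P0=NH2 P1=NH1 P2=NH0
Op 7: best P0=NH2 P1=NH1 P2=NH0
Op 8: best P0=NH2 P1=NH1 P2=NH0
Op 9: best P0=NH0 P1=NH1 P2=NH0
Op 10: best P0=NH0 P1=NH1 P2=NH0
Op 11: best P0=NH2 P1=NH1 P2=NH0
Op 12: best P0=NH2 P1=NH1 P2=NH0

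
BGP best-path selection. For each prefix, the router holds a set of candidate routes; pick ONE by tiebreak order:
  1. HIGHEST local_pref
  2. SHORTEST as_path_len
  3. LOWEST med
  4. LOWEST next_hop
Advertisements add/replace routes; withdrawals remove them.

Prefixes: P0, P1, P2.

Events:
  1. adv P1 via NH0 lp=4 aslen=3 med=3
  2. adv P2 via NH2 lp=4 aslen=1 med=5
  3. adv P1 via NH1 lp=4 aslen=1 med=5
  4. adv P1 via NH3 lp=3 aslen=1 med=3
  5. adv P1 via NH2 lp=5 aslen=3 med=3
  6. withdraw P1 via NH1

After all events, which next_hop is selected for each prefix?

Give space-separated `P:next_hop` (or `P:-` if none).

Answer: P0:- P1:NH2 P2:NH2

Derivation:
Op 1: best P0=- P1=NH0 P2=-
Op 2: best P0=- P1=NH0 P2=NH2
Op 3: best P0=- P1=NH1 P2=NH2
Op 4: best P0=- P1=NH1 P2=NH2
Op 5: best P0=- P1=NH2 P2=NH2
Op 6: best P0=- P1=NH2 P2=NH2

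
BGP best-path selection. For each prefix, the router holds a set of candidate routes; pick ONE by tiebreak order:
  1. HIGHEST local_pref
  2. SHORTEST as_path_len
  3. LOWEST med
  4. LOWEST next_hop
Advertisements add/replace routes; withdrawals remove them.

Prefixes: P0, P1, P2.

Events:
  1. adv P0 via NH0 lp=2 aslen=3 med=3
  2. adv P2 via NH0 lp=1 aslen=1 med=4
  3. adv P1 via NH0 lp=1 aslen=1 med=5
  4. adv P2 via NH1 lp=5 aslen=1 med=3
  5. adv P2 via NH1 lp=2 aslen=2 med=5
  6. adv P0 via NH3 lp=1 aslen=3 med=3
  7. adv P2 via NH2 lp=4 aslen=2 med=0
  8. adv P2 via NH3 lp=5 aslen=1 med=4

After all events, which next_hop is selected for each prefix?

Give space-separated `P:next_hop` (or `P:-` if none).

Op 1: best P0=NH0 P1=- P2=-
Op 2: best P0=NH0 P1=- P2=NH0
Op 3: best P0=NH0 P1=NH0 P2=NH0
Op 4: best P0=NH0 P1=NH0 P2=NH1
Op 5: best P0=NH0 P1=NH0 P2=NH1
Op 6: best P0=NH0 P1=NH0 P2=NH1
Op 7: best P0=NH0 P1=NH0 P2=NH2
Op 8: best P0=NH0 P1=NH0 P2=NH3

Answer: P0:NH0 P1:NH0 P2:NH3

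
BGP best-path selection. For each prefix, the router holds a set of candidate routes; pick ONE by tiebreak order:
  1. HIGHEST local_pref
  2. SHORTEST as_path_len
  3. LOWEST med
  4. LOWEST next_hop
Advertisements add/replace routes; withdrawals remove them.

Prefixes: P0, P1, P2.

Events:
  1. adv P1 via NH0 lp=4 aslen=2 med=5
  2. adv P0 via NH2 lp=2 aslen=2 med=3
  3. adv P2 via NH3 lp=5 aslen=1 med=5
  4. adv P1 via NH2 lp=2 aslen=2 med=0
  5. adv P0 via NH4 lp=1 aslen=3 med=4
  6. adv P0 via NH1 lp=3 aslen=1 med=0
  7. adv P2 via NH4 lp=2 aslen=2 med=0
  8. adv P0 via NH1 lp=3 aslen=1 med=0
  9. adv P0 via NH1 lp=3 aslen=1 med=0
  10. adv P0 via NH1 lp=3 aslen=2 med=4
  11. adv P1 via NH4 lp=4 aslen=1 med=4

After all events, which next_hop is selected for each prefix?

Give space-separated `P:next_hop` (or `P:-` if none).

Answer: P0:NH1 P1:NH4 P2:NH3

Derivation:
Op 1: best P0=- P1=NH0 P2=-
Op 2: best P0=NH2 P1=NH0 P2=-
Op 3: best P0=NH2 P1=NH0 P2=NH3
Op 4: best P0=NH2 P1=NH0 P2=NH3
Op 5: best P0=NH2 P1=NH0 P2=NH3
Op 6: best P0=NH1 P1=NH0 P2=NH3
Op 7: best P0=NH1 P1=NH0 P2=NH3
Op 8: best P0=NH1 P1=NH0 P2=NH3
Op 9: best P0=NH1 P1=NH0 P2=NH3
Op 10: best P0=NH1 P1=NH0 P2=NH3
Op 11: best P0=NH1 P1=NH4 P2=NH3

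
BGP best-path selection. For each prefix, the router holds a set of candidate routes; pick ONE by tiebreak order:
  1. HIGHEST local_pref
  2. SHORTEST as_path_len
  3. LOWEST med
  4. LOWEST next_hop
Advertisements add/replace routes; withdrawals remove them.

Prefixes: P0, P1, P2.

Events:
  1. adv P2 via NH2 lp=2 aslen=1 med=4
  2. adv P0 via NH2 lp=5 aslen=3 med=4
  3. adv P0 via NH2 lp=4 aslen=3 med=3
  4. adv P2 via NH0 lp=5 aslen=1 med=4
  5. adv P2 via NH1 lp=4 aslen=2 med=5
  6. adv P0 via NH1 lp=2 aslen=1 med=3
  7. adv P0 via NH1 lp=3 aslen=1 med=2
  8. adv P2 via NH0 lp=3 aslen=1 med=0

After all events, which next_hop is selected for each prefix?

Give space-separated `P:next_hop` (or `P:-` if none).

Op 1: best P0=- P1=- P2=NH2
Op 2: best P0=NH2 P1=- P2=NH2
Op 3: best P0=NH2 P1=- P2=NH2
Op 4: best P0=NH2 P1=- P2=NH0
Op 5: best P0=NH2 P1=- P2=NH0
Op 6: best P0=NH2 P1=- P2=NH0
Op 7: best P0=NH2 P1=- P2=NH0
Op 8: best P0=NH2 P1=- P2=NH1

Answer: P0:NH2 P1:- P2:NH1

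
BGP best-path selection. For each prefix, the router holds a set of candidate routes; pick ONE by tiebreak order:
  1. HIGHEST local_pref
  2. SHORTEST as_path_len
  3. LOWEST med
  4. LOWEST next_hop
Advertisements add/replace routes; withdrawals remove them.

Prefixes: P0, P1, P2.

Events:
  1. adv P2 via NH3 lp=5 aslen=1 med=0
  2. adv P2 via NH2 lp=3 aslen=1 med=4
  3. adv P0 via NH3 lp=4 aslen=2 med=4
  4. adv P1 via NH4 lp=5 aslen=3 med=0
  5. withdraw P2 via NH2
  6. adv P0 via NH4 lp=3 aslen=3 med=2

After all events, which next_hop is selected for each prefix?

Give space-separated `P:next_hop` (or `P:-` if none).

Op 1: best P0=- P1=- P2=NH3
Op 2: best P0=- P1=- P2=NH3
Op 3: best P0=NH3 P1=- P2=NH3
Op 4: best P0=NH3 P1=NH4 P2=NH3
Op 5: best P0=NH3 P1=NH4 P2=NH3
Op 6: best P0=NH3 P1=NH4 P2=NH3

Answer: P0:NH3 P1:NH4 P2:NH3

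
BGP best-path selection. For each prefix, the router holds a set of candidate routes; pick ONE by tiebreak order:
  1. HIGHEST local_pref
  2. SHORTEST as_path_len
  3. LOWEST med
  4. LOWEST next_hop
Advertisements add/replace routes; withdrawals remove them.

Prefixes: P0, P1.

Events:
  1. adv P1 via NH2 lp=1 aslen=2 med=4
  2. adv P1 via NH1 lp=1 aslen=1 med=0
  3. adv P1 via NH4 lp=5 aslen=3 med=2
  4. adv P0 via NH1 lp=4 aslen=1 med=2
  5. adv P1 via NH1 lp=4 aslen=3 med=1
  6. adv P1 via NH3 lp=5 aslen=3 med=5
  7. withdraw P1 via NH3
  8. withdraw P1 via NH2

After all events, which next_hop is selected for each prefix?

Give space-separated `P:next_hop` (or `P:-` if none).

Answer: P0:NH1 P1:NH4

Derivation:
Op 1: best P0=- P1=NH2
Op 2: best P0=- P1=NH1
Op 3: best P0=- P1=NH4
Op 4: best P0=NH1 P1=NH4
Op 5: best P0=NH1 P1=NH4
Op 6: best P0=NH1 P1=NH4
Op 7: best P0=NH1 P1=NH4
Op 8: best P0=NH1 P1=NH4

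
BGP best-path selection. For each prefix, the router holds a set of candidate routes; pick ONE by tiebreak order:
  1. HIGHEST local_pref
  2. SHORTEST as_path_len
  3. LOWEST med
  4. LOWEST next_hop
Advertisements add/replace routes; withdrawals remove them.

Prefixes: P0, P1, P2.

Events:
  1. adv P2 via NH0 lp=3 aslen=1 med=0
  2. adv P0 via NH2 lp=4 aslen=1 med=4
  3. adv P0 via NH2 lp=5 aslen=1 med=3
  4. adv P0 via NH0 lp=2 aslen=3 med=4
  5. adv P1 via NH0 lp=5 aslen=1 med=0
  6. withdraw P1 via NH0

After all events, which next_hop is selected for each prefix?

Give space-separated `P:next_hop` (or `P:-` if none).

Op 1: best P0=- P1=- P2=NH0
Op 2: best P0=NH2 P1=- P2=NH0
Op 3: best P0=NH2 P1=- P2=NH0
Op 4: best P0=NH2 P1=- P2=NH0
Op 5: best P0=NH2 P1=NH0 P2=NH0
Op 6: best P0=NH2 P1=- P2=NH0

Answer: P0:NH2 P1:- P2:NH0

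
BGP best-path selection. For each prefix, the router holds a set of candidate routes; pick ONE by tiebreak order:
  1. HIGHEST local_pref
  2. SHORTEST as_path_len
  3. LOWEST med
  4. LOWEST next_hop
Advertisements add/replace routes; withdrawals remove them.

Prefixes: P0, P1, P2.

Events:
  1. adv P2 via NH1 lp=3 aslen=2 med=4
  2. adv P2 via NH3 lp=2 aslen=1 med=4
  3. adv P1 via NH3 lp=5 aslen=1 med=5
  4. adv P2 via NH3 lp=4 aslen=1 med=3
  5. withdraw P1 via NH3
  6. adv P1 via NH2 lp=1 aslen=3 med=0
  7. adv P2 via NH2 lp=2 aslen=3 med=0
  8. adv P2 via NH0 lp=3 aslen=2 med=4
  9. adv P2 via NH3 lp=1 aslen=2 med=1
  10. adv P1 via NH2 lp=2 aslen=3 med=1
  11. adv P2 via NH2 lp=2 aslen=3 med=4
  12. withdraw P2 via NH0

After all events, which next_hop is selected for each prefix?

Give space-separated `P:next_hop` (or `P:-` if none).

Answer: P0:- P1:NH2 P2:NH1

Derivation:
Op 1: best P0=- P1=- P2=NH1
Op 2: best P0=- P1=- P2=NH1
Op 3: best P0=- P1=NH3 P2=NH1
Op 4: best P0=- P1=NH3 P2=NH3
Op 5: best P0=- P1=- P2=NH3
Op 6: best P0=- P1=NH2 P2=NH3
Op 7: best P0=- P1=NH2 P2=NH3
Op 8: best P0=- P1=NH2 P2=NH3
Op 9: best P0=- P1=NH2 P2=NH0
Op 10: best P0=- P1=NH2 P2=NH0
Op 11: best P0=- P1=NH2 P2=NH0
Op 12: best P0=- P1=NH2 P2=NH1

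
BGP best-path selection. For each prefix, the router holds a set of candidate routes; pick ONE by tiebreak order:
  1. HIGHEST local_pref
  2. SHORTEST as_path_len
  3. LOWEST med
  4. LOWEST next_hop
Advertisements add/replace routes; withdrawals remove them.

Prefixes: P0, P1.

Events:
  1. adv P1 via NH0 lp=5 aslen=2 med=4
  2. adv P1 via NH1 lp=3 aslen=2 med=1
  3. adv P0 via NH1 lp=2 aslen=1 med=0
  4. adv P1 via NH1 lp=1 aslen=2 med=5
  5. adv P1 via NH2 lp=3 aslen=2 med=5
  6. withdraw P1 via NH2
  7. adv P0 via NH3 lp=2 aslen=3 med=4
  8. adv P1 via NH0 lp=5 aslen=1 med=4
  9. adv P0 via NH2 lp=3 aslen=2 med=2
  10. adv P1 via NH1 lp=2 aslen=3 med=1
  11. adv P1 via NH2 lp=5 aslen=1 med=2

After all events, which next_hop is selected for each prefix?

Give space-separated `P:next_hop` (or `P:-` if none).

Op 1: best P0=- P1=NH0
Op 2: best P0=- P1=NH0
Op 3: best P0=NH1 P1=NH0
Op 4: best P0=NH1 P1=NH0
Op 5: best P0=NH1 P1=NH0
Op 6: best P0=NH1 P1=NH0
Op 7: best P0=NH1 P1=NH0
Op 8: best P0=NH1 P1=NH0
Op 9: best P0=NH2 P1=NH0
Op 10: best P0=NH2 P1=NH0
Op 11: best P0=NH2 P1=NH2

Answer: P0:NH2 P1:NH2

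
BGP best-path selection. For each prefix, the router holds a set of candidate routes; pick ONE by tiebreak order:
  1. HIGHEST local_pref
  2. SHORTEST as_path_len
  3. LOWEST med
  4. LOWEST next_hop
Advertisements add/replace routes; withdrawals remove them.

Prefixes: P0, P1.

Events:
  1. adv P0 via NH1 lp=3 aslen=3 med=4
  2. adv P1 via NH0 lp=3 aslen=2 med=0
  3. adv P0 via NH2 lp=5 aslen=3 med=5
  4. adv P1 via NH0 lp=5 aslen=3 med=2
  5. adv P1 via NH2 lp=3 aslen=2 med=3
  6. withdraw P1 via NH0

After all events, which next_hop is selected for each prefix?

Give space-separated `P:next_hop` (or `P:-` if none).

Answer: P0:NH2 P1:NH2

Derivation:
Op 1: best P0=NH1 P1=-
Op 2: best P0=NH1 P1=NH0
Op 3: best P0=NH2 P1=NH0
Op 4: best P0=NH2 P1=NH0
Op 5: best P0=NH2 P1=NH0
Op 6: best P0=NH2 P1=NH2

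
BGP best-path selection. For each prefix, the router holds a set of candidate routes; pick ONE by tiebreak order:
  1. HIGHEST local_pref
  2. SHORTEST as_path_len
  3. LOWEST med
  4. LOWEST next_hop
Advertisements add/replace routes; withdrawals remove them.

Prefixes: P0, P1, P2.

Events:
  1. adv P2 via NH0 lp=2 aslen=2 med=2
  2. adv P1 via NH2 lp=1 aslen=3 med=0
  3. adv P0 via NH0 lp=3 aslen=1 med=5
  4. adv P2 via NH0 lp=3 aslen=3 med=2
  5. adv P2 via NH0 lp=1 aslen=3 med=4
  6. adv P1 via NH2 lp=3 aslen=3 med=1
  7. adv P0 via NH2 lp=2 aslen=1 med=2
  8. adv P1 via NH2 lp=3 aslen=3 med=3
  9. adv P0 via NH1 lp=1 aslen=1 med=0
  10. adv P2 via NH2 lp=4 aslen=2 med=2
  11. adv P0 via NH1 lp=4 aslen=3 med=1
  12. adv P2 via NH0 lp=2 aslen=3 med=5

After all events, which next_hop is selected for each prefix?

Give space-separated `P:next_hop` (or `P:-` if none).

Op 1: best P0=- P1=- P2=NH0
Op 2: best P0=- P1=NH2 P2=NH0
Op 3: best P0=NH0 P1=NH2 P2=NH0
Op 4: best P0=NH0 P1=NH2 P2=NH0
Op 5: best P0=NH0 P1=NH2 P2=NH0
Op 6: best P0=NH0 P1=NH2 P2=NH0
Op 7: best P0=NH0 P1=NH2 P2=NH0
Op 8: best P0=NH0 P1=NH2 P2=NH0
Op 9: best P0=NH0 P1=NH2 P2=NH0
Op 10: best P0=NH0 P1=NH2 P2=NH2
Op 11: best P0=NH1 P1=NH2 P2=NH2
Op 12: best P0=NH1 P1=NH2 P2=NH2

Answer: P0:NH1 P1:NH2 P2:NH2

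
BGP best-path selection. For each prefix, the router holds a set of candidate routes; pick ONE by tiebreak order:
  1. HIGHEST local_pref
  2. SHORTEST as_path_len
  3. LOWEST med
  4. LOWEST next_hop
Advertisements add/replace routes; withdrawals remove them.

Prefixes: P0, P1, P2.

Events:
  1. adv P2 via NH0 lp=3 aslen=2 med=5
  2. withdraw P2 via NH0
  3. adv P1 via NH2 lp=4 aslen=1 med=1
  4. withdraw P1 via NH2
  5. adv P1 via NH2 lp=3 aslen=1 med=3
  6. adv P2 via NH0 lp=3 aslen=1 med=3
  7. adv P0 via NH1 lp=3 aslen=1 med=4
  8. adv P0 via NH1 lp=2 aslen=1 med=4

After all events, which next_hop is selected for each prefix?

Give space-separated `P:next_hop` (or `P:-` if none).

Answer: P0:NH1 P1:NH2 P2:NH0

Derivation:
Op 1: best P0=- P1=- P2=NH0
Op 2: best P0=- P1=- P2=-
Op 3: best P0=- P1=NH2 P2=-
Op 4: best P0=- P1=- P2=-
Op 5: best P0=- P1=NH2 P2=-
Op 6: best P0=- P1=NH2 P2=NH0
Op 7: best P0=NH1 P1=NH2 P2=NH0
Op 8: best P0=NH1 P1=NH2 P2=NH0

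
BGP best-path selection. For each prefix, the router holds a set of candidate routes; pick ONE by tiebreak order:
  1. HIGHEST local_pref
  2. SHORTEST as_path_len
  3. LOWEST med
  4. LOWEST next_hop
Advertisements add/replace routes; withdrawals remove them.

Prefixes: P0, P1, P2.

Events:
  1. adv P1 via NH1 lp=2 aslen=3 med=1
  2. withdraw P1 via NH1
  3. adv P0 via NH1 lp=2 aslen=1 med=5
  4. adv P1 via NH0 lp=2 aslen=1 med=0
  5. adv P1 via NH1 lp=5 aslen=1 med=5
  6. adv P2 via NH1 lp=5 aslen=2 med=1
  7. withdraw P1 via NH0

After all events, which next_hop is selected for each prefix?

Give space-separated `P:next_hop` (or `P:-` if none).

Op 1: best P0=- P1=NH1 P2=-
Op 2: best P0=- P1=- P2=-
Op 3: best P0=NH1 P1=- P2=-
Op 4: best P0=NH1 P1=NH0 P2=-
Op 5: best P0=NH1 P1=NH1 P2=-
Op 6: best P0=NH1 P1=NH1 P2=NH1
Op 7: best P0=NH1 P1=NH1 P2=NH1

Answer: P0:NH1 P1:NH1 P2:NH1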